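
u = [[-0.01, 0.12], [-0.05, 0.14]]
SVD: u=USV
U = [[-0.63, -0.78], [-0.78, 0.63]]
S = [0.19, 0.02]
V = [[0.24, -0.97], [-0.97, -0.24]]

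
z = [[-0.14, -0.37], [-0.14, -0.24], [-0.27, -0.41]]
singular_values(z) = [0.69, 0.07]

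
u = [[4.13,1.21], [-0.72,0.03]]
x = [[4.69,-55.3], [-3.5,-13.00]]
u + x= [[8.82, -54.09], [-4.22, -12.97]]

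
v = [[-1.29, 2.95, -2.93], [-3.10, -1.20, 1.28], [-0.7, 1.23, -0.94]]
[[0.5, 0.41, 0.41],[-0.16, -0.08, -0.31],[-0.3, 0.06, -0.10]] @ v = [[-2.20, 1.49, -1.33], [0.67, -0.76, 0.66], [0.27, -1.08, 1.05]]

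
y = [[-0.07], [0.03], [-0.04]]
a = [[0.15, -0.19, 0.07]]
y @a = [[-0.01, 0.01, -0.00], [0.00, -0.01, 0.0], [-0.01, 0.01, -0.0]]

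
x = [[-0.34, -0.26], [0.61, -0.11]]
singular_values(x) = [0.7, 0.28]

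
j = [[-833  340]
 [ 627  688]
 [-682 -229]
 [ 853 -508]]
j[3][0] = 853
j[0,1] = 340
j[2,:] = [-682, -229]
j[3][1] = -508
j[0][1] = 340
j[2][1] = -229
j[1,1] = 688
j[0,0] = -833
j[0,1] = 340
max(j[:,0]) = 853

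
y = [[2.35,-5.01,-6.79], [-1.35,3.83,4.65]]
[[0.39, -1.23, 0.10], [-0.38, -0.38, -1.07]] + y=[[2.74, -6.24, -6.69], [-1.73, 3.45, 3.58]]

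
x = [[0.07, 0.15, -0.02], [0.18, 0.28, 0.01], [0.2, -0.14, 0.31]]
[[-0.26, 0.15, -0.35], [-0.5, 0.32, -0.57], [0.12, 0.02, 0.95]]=x@[[0.34, 0.39, -1.87], [-1.98, 0.87, -0.98], [-0.73, 0.22, 3.84]]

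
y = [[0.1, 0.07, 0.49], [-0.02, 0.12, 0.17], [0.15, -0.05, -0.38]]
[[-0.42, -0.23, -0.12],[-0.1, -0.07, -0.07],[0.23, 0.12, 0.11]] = y @ [[-0.44, -0.25, 0.07], [0.28, -0.05, -0.22], [-0.81, -0.42, -0.22]]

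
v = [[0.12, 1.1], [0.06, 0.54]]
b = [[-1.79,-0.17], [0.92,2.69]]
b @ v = [[-0.22, -2.06], [0.27, 2.46]]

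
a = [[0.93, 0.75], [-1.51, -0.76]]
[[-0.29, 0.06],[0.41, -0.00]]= a @ [[-0.21, -0.11], [-0.12, 0.22]]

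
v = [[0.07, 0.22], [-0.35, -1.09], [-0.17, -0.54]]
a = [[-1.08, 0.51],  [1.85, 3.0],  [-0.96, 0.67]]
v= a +[[1.15, -0.29], [-2.20, -4.09], [0.79, -1.21]]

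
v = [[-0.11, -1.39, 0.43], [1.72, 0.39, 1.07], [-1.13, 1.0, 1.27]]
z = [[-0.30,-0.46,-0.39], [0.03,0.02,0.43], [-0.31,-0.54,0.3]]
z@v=[[-0.32, -0.15, -1.12], [-0.45, 0.4, 0.58], [-1.23, 0.52, -0.33]]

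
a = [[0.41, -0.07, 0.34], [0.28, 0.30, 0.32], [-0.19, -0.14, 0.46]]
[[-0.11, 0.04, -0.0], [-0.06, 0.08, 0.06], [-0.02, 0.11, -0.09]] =a@[[-0.18, -0.07, 0.10], [0.07, 0.09, 0.19], [-0.10, 0.23, -0.09]]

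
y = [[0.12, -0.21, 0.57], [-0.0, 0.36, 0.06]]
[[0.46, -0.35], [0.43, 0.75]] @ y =[[0.06, -0.22, 0.24], [0.05, 0.18, 0.29]]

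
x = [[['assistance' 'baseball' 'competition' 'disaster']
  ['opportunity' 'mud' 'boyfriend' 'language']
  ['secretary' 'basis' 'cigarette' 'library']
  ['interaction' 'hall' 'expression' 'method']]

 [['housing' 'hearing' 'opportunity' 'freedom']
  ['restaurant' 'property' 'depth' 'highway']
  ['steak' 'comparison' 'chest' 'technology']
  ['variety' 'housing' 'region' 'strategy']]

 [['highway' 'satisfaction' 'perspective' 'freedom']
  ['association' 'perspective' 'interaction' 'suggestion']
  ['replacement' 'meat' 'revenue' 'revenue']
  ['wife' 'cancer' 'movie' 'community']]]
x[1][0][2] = 'opportunity'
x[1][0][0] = 'housing'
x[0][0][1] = 'baseball'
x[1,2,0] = 'steak'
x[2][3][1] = 'cancer'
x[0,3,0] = 'interaction'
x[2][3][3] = 'community'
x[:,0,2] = ['competition', 'opportunity', 'perspective']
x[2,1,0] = 'association'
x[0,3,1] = 'hall'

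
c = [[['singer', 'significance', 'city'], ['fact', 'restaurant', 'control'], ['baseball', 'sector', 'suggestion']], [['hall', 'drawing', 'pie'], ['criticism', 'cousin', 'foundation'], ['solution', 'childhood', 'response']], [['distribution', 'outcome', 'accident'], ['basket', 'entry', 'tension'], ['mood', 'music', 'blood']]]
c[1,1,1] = 'cousin'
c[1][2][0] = 'solution'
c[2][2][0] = 'mood'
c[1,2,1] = 'childhood'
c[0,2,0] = 'baseball'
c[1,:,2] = ['pie', 'foundation', 'response']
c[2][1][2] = 'tension'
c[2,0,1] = 'outcome'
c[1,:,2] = ['pie', 'foundation', 'response']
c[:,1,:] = [['fact', 'restaurant', 'control'], ['criticism', 'cousin', 'foundation'], ['basket', 'entry', 'tension']]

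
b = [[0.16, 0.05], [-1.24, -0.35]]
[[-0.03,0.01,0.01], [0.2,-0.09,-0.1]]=b @[[-0.15, 0.08, 0.03], [-0.04, -0.04, 0.17]]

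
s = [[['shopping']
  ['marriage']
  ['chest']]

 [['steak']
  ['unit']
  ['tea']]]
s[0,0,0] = 'shopping'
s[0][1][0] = 'marriage'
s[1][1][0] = 'unit'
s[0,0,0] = 'shopping'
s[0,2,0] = 'chest'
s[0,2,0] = 'chest'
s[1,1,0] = 'unit'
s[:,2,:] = [['chest'], ['tea']]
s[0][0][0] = 'shopping'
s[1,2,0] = 'tea'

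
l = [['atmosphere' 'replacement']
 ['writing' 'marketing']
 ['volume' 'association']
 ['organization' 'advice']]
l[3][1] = 'advice'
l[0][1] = 'replacement'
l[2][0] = 'volume'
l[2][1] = 'association'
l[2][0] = 'volume'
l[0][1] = 'replacement'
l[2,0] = 'volume'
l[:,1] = ['replacement', 'marketing', 'association', 'advice']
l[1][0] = 'writing'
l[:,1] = ['replacement', 'marketing', 'association', 'advice']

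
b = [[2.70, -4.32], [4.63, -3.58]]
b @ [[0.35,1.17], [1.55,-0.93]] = [[-5.75, 7.18], [-3.93, 8.75]]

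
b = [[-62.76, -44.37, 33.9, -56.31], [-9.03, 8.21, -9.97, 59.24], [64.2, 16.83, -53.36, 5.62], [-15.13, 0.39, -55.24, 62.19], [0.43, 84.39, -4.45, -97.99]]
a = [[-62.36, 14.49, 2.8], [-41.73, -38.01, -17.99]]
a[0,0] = -62.36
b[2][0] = 64.2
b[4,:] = [0.43, 84.39, -4.45, -97.99]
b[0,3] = -56.31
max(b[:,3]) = 62.19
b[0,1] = -44.37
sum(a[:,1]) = -23.519999999999996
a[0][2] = 2.8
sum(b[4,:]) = -17.61999999999999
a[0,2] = 2.8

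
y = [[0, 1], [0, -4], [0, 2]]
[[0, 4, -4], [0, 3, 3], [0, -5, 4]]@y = [[0, -24], [0, -6], [0, 28]]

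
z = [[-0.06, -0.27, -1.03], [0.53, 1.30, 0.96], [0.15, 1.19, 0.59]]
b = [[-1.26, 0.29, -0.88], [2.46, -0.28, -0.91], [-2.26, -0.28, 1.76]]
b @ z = [[0.1,-0.33,1.06], [-0.43,-2.11,-3.34], [0.25,2.34,3.1]]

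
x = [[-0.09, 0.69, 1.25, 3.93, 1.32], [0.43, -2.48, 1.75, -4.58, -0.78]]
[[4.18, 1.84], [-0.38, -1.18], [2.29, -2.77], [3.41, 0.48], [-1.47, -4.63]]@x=[[0.42, -1.68, 8.44, 8.00, 4.08], [-0.47, 2.66, -2.54, 3.91, 0.42], [-1.4, 8.45, -1.99, 21.69, 5.18], [-0.10, 1.16, 5.1, 11.20, 4.13], [-1.86, 10.47, -9.94, 15.43, 1.67]]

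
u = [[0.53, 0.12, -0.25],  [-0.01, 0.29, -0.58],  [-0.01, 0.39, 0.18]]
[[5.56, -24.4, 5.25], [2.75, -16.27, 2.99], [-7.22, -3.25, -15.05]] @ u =[[3.14, -4.36, 13.71],[1.59, -3.22, 9.29],[-3.64, -7.68, 0.98]]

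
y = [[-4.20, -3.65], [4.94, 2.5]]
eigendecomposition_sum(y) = [[-2.10+0.76j,  (-1.83-0.59j)], [(2.47+0.8j),  1.25+1.85j]] + [[(-2.1-0.76j), (-1.83+0.59j)], [2.47-0.80j, (1.25-1.85j)]]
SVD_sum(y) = [[-4.58, -3.08], [4.56, 3.07]] + [[0.38, -0.57], [0.38, -0.57]]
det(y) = 7.53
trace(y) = -1.70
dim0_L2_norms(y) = [6.48, 4.42]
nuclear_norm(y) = 8.76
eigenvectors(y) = [[(0.51-0.4j), (0.51+0.4j)],  [(-0.76+0j), (-0.76-0j)]]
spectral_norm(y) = 7.79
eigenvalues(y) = [(-0.85+2.61j), (-0.85-2.61j)]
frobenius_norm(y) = 7.85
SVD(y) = [[-0.71, 0.71], [0.71, 0.71]] @ diag([7.789829861275383, 0.9667733614360342]) @ [[0.83,0.56], [0.56,-0.83]]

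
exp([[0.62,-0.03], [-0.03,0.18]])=[[1.86,-0.05],[-0.05,1.20]]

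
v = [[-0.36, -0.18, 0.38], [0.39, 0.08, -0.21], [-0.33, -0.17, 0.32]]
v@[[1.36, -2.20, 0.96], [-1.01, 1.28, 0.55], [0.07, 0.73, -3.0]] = [[-0.28, 0.84, -1.58], [0.43, -0.91, 1.05], [-0.25, 0.74, -1.37]]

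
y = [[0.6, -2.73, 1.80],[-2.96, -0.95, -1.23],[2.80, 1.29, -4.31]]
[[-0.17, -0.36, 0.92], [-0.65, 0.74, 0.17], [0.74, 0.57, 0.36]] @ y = [[3.54,  1.99,  -3.83],[-2.10,  1.29,  -2.81],[-0.24,  -2.1,  -0.92]]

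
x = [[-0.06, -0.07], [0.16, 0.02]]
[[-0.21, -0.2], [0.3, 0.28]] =x@[[1.66, 1.57], [1.58, 1.47]]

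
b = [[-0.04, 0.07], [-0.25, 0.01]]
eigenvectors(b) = [[(0.09-0.46j), 0.09+0.46j], [0.88+0.00j, 0.88-0.00j]]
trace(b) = -0.03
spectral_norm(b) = 0.25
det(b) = 0.02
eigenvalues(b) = [(-0.02+0.13j), (-0.02-0.13j)]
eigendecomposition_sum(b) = [[(-0.02+0.06j), 0.04+0.00j],[(-0.12-0.01j), 0.00+0.07j]] + [[-0.02-0.06j, (0.04-0j)], [(-0.12+0.01j), -0.07j]]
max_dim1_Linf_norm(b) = 0.25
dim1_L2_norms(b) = [0.08, 0.25]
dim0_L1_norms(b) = [0.29, 0.08]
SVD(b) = [[-0.18,  -0.98], [-0.98,  0.18]] @ diag([0.254109295261229, 0.06729387833853497]) @ [[1.0,  -0.09], [-0.09,  -1.0]]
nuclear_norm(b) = 0.32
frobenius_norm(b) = 0.26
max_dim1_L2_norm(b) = 0.25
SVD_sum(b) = [[-0.05,0.0], [-0.25,0.02]] + [[0.01,0.07], [-0.0,-0.01]]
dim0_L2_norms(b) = [0.25, 0.07]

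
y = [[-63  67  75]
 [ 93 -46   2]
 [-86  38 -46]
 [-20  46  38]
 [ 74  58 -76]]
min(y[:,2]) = -76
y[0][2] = 75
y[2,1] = 38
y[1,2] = 2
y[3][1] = 46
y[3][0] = -20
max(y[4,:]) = 74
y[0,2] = 75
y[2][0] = -86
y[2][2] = -46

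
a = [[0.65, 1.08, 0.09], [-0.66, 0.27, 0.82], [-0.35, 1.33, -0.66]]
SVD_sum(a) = [[0.06, 1.01, -0.28], [0.00, 0.00, -0.00], [0.08, 1.38, -0.39]] + [[0.11, -0.04, -0.11], [-0.77, 0.24, 0.71], [-0.08, 0.03, 0.08]] + [[0.48,0.11,0.48],[0.11,0.02,0.11],[-0.35,-0.08,-0.35]]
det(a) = -1.68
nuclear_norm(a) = 3.73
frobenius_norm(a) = 2.26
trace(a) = 0.26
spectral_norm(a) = 1.78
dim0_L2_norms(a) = [0.99, 1.73, 1.06]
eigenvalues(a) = [(0.79+0.81j), (0.79-0.81j), (-1.31+0j)]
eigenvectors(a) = [[(-0.74+0j), (-0.74-0j), (0.18+0j)], [-0.08-0.52j, (-0.08+0.52j), (-0.39+0j)], [-0.13-0.41j, (-0.13+0.41j), 0.90+0.00j]]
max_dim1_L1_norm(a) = 2.34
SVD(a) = [[0.59, -0.15, -0.79],[0.0, 0.98, -0.18],[0.81, 0.11, 0.58]] @ diag([1.7799043703166642, 1.0934034929502487, 0.8609931672968347]) @ [[0.06,  0.96,  -0.27], [-0.71,  0.23,  0.66], [-0.70,  -0.15,  -0.70]]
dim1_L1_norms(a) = [1.82, 1.75, 2.34]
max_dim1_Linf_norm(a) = 1.33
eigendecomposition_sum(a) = [[(0.32+0.49j), (0.46-0.36j), 0.14-0.25j],[(-0.31+0.28j), (0.3+0.29j), (0.19+0.07j)],[-0.22+0.26j, 0.28+0.20j, (0.16+0.04j)]] + [[(0.32-0.49j), 0.46+0.36j, (0.14+0.25j)], [-0.31-0.28j, (0.3-0.29j), 0.19-0.07j], [(-0.22-0.26j), 0.28-0.20j, (0.16-0.04j)]] + [[(0.02+0j), (0.15+0j), -0.19-0.00j], [-0.04-0.00j, (-0.34-0j), (0.43+0j)], [0.08+0.00j, 0.77+0.00j, (-0.99-0j)]]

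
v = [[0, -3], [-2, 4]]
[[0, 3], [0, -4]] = v@[[0, 0], [0, -1]]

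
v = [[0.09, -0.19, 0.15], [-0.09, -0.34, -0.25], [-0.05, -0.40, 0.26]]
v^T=[[0.09,-0.09,-0.05], [-0.19,-0.34,-0.4], [0.15,-0.25,0.26]]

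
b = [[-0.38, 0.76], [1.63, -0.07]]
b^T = [[-0.38, 1.63],[0.76, -0.07]]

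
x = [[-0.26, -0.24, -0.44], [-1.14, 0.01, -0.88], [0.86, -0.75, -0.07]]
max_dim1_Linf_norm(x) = 1.14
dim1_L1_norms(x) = [0.94, 2.03, 1.68]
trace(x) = -0.32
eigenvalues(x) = [0.59, -0.0, -0.91]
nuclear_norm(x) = 2.62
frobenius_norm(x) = 1.92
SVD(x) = [[-0.23, -0.44, 0.87], [-0.83, -0.38, -0.41], [0.51, -0.81, -0.28]] @ diag([1.6815470707952371, 0.9339697209105727, 9.551012940747165e-05]) @ [[0.86, -0.2, 0.47], [-0.17, 0.76, 0.62], [-0.49, -0.61, 0.62]]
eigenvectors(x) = [[0.13, 0.49, 0.48],[0.74, 0.61, 0.84],[-0.66, -0.62, 0.26]]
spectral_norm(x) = 1.68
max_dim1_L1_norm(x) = 2.03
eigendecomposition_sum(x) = [[-0.18, 0.11, -0.03], [-1.00, 0.63, -0.17], [0.90, -0.56, 0.15]] + [[-0.0,0.00,0.0], [-0.00,0.00,0.0], [0.00,-0.0,-0.0]] + [[-0.08, -0.35, -0.41], [-0.14, -0.62, -0.72], [-0.04, -0.19, -0.22]]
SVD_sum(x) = [[-0.33, 0.08, -0.18], [-1.20, 0.28, -0.66], [0.73, -0.17, 0.40]] + [[0.07, -0.32, -0.26], [0.06, -0.27, -0.22], [0.13, -0.58, -0.47]] + [[-0.00,  -0.00,  0.0], [0.00,  0.0,  -0.0], [0.00,  0.00,  -0.00]]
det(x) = 0.00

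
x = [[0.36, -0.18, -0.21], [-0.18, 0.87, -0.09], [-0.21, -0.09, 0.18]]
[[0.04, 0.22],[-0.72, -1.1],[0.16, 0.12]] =x@[[0.70, 0.16], [-0.53, -1.21], [1.46, 0.24]]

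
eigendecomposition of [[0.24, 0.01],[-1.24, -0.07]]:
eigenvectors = [[0.21, -0.04],[-0.98, 1.00]]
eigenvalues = [0.19, -0.02]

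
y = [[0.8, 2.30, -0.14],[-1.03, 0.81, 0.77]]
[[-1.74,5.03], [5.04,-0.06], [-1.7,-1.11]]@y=[[-6.57, 0.07, 4.12], [4.09, 11.54, -0.75], [-0.22, -4.81, -0.62]]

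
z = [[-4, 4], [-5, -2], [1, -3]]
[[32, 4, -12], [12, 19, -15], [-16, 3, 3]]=z@[[-4, -3, 3], [4, -2, 0]]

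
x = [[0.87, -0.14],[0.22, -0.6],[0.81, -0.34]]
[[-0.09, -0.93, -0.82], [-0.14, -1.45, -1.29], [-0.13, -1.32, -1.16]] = x @ [[-0.07, -0.72, -0.63], [0.21, 2.16, 1.92]]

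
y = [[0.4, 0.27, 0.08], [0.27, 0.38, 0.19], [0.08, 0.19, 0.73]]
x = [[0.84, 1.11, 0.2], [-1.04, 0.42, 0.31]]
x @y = [[0.65, 0.69, 0.42], [-0.28, -0.06, 0.22]]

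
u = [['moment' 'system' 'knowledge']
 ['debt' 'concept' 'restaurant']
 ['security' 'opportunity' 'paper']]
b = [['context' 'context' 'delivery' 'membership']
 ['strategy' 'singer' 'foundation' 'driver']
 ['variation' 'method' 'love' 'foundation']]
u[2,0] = 'security'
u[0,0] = 'moment'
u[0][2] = 'knowledge'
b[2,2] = 'love'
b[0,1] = 'context'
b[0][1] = 'context'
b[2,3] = 'foundation'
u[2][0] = 'security'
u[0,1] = 'system'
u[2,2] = 'paper'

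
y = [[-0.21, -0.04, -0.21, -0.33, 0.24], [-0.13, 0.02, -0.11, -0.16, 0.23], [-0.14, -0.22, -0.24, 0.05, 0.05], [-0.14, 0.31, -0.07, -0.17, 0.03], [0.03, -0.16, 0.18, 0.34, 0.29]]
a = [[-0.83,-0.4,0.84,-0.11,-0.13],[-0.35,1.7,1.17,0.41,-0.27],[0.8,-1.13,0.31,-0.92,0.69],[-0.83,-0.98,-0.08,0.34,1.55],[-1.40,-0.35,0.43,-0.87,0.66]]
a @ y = [[0.12, -0.17, 0.00, 0.35, -0.29], [-0.38, -0.04, -0.47, -0.26, 0.3], [0.08, -0.52, 0.07, 0.32, 0.12], [0.31, -0.11, 0.56, 0.9, 0.03], [0.42, -0.42, 0.41, 0.91, -0.23]]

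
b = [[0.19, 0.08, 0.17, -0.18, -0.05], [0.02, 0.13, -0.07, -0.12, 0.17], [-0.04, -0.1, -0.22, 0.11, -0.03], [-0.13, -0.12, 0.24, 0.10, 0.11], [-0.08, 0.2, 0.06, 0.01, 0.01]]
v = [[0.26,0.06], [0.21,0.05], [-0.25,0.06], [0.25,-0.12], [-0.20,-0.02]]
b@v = [[-0.01, 0.05], [-0.01, 0.01], [0.06, -0.03], [-0.12, -0.01], [0.01, 0.01]]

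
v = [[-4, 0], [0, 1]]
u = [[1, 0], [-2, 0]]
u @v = [[-4, 0], [8, 0]]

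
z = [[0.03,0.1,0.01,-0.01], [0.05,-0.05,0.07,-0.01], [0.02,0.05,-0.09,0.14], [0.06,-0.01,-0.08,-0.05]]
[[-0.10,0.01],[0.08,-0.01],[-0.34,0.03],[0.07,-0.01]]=z@ [[-0.23, 0.02], [-1.15, 0.11], [0.27, -0.03], [-1.8, 0.18]]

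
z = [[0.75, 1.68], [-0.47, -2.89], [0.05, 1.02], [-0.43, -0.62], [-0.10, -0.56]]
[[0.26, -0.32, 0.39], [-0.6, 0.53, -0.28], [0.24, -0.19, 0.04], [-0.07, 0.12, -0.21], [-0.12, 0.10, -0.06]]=z@[[-0.19, -0.03, 0.47],  [0.24, -0.18, 0.02]]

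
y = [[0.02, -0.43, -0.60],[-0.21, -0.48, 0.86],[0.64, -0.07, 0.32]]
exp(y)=[[0.81, -0.3, -0.84], [0.10, 0.59, 0.81], [0.72, -0.19, 1.07]]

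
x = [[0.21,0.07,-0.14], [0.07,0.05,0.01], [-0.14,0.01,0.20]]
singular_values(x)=[0.35, 0.11, 0.0]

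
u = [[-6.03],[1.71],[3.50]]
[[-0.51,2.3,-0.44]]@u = [[5.47]]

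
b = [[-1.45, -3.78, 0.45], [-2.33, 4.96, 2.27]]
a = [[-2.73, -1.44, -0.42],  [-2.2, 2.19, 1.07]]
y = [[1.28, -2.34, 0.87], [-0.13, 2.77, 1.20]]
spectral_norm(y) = 3.76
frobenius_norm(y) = 4.12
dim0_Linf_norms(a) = [2.73, 2.19, 1.07]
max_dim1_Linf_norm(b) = 4.96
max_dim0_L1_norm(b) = 8.74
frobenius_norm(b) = 7.20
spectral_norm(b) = 6.56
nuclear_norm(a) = 6.35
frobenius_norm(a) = 4.53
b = a + y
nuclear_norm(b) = 9.52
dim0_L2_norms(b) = [2.74, 6.24, 2.31]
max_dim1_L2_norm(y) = 3.02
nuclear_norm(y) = 5.45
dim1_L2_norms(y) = [2.81, 3.02]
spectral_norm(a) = 3.56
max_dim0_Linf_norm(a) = 2.73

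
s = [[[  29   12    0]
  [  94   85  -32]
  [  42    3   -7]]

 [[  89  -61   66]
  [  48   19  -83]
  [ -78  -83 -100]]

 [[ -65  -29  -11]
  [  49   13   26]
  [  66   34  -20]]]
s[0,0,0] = 29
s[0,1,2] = -32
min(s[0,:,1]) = 3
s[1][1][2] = -83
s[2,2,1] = 34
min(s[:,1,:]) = -83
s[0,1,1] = 85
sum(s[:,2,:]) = -143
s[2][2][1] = 34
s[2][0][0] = -65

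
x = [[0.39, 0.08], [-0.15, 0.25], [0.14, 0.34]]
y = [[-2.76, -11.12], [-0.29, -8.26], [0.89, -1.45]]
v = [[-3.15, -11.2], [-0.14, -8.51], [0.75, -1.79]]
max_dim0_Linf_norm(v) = 11.2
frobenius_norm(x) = 0.62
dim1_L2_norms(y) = [11.46, 8.27, 1.7]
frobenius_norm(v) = 14.55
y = x + v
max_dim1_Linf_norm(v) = 11.2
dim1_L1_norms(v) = [14.35, 8.65, 2.54]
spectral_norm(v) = 14.40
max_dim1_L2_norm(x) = 0.4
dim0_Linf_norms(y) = [2.76, 11.12]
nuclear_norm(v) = 16.46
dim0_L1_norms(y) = [3.94, 20.83]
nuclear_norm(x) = 0.86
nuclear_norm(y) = 15.90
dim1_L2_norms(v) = [11.63, 8.51, 1.94]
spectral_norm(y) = 14.12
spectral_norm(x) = 0.48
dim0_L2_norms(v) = [3.24, 14.18]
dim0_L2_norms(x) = [0.44, 0.43]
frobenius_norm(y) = 14.23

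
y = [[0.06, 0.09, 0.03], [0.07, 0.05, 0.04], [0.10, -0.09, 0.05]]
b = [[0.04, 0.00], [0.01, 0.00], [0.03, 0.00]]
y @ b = [[0.00, 0.0],[0.00, 0.0],[0.00, 0.0]]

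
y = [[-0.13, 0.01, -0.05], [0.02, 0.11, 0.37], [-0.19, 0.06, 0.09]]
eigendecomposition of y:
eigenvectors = [[0.54, -0.17, -0.02], [-0.67, -0.94, 0.93], [0.51, 0.28, 0.37]]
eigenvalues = [-0.19, 0.0, 0.25]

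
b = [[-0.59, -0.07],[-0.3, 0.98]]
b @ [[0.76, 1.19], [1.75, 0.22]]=[[-0.57, -0.72],  [1.49, -0.14]]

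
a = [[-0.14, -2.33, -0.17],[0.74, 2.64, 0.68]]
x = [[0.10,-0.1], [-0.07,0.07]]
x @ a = [[-0.09, -0.5, -0.08], [0.06, 0.35, 0.06]]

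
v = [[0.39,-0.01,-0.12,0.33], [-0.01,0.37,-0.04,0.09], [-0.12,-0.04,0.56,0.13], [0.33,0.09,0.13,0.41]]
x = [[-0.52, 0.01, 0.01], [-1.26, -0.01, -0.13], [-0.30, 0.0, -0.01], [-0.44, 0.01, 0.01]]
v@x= [[-0.30, 0.01, 0.01], [-0.49, -0.0, -0.05], [-0.11, 0.00, -0.0], [-0.5, 0.01, -0.01]]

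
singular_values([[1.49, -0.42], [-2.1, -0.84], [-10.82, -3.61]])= [11.7, 0.88]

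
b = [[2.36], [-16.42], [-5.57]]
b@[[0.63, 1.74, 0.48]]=[[1.49, 4.11, 1.13], [-10.34, -28.57, -7.88], [-3.51, -9.69, -2.67]]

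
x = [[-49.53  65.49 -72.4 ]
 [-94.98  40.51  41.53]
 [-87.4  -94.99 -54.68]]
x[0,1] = 65.49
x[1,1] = 40.51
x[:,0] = [-49.53, -94.98, -87.4]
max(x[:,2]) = 41.53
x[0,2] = -72.4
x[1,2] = 41.53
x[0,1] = 65.49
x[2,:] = [-87.4, -94.99, -54.68]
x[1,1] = 40.51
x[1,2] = 41.53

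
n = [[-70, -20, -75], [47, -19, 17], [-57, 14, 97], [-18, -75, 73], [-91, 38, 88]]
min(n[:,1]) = -75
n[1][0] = 47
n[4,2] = 88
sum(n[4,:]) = 35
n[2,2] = 97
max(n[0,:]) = -20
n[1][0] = 47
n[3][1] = -75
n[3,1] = -75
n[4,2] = 88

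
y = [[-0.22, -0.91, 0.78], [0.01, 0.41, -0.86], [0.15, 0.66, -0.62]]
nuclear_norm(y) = 2.11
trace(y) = -0.43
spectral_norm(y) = 1.77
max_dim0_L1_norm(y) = 2.26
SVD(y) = [[-0.68, -0.47, 0.56], [0.51, -0.85, -0.09], [0.52, 0.23, 0.82]] @ diag([1.7650828680715325, 0.34595153929754896, 3.602817916669576e-05]) @ [[0.13, 0.67, -0.73], [0.37, 0.65, 0.66], [-0.92, 0.36, 0.16]]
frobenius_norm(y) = 1.80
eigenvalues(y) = [(-0+0j), (-0.21+0.45j), (-0.21-0.45j)]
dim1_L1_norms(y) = [1.91, 1.28, 1.43]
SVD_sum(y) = [[-0.16,  -0.80,  0.89], [0.12,  0.6,  -0.67], [0.12,  0.61,  -0.67]] + [[-0.06,  -0.11,  -0.11],[-0.11,  -0.19,  -0.19],[0.03,  0.05,  0.05]] + [[-0.00,  0.0,  0.0], [0.0,  -0.00,  -0.00], [-0.00,  0.0,  0.0]]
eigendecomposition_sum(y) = [[-0.00-0.00j, 0.00-0.00j, (-0+0j)], [0.00+0.00j, -0.00+0.00j, 0.00-0.00j], [0j, -0.00+0.00j, -0j]] + [[(-0.11-0.12j), -0.46-0.16j, (0.39-0.33j)], [0.00+0.14j, (0.21+0.35j), -0.43-0.00j], [0.07+0.10j, (0.33+0.15j), (-0.31+0.22j)]] + [[(-0.11+0.12j), -0.46+0.16j, (0.39+0.33j)], [-0.14j, 0.21-0.35j, (-0.43+0j)], [0.07-0.10j, 0.33-0.15j, (-0.31-0.22j)]]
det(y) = -0.00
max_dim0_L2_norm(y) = 1.32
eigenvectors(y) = [[(-0.92+0j), -0.66+0.00j, -0.66-0.00j], [(0.36+0j), (0.43+0.36j), (0.43-0.36j)], [0.16+0.00j, (0.49+0.04j), 0.49-0.04j]]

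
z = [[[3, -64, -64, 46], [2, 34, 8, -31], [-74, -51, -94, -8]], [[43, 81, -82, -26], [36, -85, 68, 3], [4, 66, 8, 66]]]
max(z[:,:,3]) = 66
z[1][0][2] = -82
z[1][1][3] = 3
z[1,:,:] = [[43, 81, -82, -26], [36, -85, 68, 3], [4, 66, 8, 66]]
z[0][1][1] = 34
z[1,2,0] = 4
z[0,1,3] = -31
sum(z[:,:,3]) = 50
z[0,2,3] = -8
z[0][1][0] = 2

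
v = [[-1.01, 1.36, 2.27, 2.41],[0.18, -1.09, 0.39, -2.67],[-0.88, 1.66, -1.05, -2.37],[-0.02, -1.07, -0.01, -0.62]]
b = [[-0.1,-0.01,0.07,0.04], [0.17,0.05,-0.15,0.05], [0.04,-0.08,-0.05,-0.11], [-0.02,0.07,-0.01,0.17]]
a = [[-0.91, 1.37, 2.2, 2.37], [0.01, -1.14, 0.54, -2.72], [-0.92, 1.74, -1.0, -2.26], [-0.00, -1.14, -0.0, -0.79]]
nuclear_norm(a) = 9.86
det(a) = -9.27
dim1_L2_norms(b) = [0.13, 0.24, 0.15, 0.19]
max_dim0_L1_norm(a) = 8.14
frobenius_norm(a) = 5.84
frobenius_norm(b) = 0.36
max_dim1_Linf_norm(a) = 2.72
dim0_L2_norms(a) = [1.29, 2.74, 2.48, 4.33]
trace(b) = 0.07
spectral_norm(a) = 4.69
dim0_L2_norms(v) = [1.35, 2.63, 2.53, 4.35]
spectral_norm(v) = 4.77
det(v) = -10.24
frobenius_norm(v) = 5.84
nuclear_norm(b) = 0.55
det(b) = -0.00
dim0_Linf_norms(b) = [0.17, 0.08, 0.15, 0.17]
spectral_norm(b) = 0.27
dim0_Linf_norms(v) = [1.01, 1.66, 2.27, 2.67]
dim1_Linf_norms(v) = [2.41, 2.67, 2.37, 1.07]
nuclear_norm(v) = 9.83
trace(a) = -3.84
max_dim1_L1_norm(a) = 6.85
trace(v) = -3.77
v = a + b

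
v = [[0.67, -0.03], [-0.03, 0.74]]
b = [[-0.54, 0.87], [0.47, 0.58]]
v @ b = [[-0.38,0.57], [0.36,0.4]]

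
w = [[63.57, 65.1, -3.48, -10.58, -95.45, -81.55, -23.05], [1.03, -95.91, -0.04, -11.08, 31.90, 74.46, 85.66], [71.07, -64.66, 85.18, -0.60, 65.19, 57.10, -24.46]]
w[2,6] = -24.46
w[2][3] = -0.6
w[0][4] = -95.45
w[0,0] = 63.57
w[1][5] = 74.46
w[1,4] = 31.9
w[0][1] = 65.1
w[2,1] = -64.66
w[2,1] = -64.66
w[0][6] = -23.05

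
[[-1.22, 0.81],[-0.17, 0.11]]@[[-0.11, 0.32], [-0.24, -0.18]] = [[-0.06, -0.54], [-0.01, -0.07]]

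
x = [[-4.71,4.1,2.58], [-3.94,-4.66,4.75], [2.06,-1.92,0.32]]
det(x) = 53.64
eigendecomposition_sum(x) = [[-2.47+1.42j, 2.07+2.28j, 0.99-1.78j], [(-2.03-2.65j), -2.32+2.75j, (2.22+0.87j)], [0.86-0.70j, -0.94-0.75j, -0.27+0.75j]] + [[(-2.47-1.42j), (2.07-2.28j), 0.99+1.78j],[-2.03+2.65j, (-2.32-2.75j), (2.22-0.87j)],[0.86+0.70j, (-0.94+0.75j), (-0.27-0.75j)]] + [[0.23-0.00j, -0.03+0.00j, (0.6-0j)], [0.12-0.00j, (-0.02+0j), 0.30-0.00j], [(0.34-0j), (-0.05+0j), (0.86-0j)]]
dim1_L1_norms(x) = [11.39, 13.35, 4.3]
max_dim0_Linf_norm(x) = 4.75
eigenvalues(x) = [(-5.06+4.92j), (-5.06-4.92j), (1.08+0j)]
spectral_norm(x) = 8.20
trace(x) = -9.05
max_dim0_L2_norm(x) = 6.5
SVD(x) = [[-0.55, 0.75, 0.37],[-0.83, -0.55, -0.11],[0.12, -0.37, 0.92]] @ diag([8.195363695199088, 6.736209732883522, 0.9716441416578646]) @ [[0.74,0.17,-0.65], [-0.32,0.94,-0.12], [0.59,0.29,0.75]]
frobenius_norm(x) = 10.65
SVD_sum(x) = [[-3.32, -0.76, 2.90], [-5.05, -1.15, 4.4], [0.74, 0.17, -0.65]] + [[-1.60, 4.75, -0.59], [1.17, -3.47, 0.43], [0.79, -2.35, 0.29]] + [[0.21, 0.11, 0.27],[-0.06, -0.03, -0.08],[0.53, 0.26, 0.67]]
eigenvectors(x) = [[0.08-0.62j, (0.08+0.62j), 0.55+0.00j], [0.74+0.00j, (0.74-0j), (0.28+0j)], [0.01+0.25j, (0.01-0.25j), (0.79+0j)]]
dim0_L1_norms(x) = [10.71, 10.68, 7.65]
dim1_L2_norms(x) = [6.76, 7.73, 2.83]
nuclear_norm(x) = 15.90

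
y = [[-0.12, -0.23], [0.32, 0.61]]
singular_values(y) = [0.74, 0.0]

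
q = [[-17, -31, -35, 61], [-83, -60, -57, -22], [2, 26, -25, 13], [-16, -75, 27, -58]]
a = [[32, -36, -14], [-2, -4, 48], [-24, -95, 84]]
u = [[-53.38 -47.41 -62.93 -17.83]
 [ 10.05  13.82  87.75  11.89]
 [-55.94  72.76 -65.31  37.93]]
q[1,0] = -83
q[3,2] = 27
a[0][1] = -36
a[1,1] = -4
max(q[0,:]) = 61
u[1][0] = 10.05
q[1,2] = -57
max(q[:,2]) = 27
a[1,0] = -2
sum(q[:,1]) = -140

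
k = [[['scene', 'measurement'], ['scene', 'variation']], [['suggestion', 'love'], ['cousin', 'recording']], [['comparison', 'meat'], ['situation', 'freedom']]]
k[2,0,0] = 'comparison'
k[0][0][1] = 'measurement'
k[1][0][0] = 'suggestion'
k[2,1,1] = 'freedom'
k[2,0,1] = 'meat'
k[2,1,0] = 'situation'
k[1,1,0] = 'cousin'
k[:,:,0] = [['scene', 'scene'], ['suggestion', 'cousin'], ['comparison', 'situation']]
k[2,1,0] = 'situation'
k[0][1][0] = 'scene'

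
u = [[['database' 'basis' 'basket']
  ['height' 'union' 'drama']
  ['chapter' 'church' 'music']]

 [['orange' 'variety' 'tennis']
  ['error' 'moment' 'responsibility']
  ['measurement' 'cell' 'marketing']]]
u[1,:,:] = [['orange', 'variety', 'tennis'], ['error', 'moment', 'responsibility'], ['measurement', 'cell', 'marketing']]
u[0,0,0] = 'database'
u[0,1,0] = 'height'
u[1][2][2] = 'marketing'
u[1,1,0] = 'error'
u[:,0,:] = [['database', 'basis', 'basket'], ['orange', 'variety', 'tennis']]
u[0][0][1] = 'basis'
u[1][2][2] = 'marketing'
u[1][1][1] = 'moment'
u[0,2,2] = 'music'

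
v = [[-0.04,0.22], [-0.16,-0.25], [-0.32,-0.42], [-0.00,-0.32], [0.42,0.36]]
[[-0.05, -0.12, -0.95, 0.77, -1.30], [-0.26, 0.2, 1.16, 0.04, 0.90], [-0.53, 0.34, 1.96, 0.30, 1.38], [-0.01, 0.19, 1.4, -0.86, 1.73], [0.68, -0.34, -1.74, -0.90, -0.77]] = v@[[1.59, -0.3, -0.38, -4.45, 2.79],  [0.04, -0.59, -4.38, 2.68, -5.40]]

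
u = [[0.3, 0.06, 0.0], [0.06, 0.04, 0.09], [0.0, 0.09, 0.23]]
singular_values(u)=[0.32, 0.26, 0.01]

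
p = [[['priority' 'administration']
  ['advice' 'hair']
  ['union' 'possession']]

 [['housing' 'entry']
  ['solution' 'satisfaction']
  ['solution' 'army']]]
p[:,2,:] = [['union', 'possession'], ['solution', 'army']]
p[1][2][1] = 'army'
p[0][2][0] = 'union'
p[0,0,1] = 'administration'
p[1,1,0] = 'solution'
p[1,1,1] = 'satisfaction'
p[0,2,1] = 'possession'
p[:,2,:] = [['union', 'possession'], ['solution', 'army']]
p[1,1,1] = 'satisfaction'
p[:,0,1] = ['administration', 'entry']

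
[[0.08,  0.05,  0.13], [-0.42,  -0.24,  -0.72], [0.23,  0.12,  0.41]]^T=[[0.08, -0.42, 0.23], [0.05, -0.24, 0.12], [0.13, -0.72, 0.41]]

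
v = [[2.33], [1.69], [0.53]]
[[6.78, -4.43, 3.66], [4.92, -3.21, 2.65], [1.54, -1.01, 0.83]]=v @ [[2.91, -1.90, 1.57]]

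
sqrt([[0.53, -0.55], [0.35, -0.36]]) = [[1.14, -1.09], [0.7, -0.63]]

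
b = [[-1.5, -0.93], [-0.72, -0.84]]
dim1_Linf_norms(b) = [1.5, 0.84]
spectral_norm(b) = 2.06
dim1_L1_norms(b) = [2.43, 1.56]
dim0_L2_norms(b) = [1.66, 1.25]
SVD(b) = [[-0.85,-0.52], [-0.52,0.85]] @ diag([2.063254283070626, 0.2861498967162402]) @ [[0.8, 0.60],[0.6, -0.8]]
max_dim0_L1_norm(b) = 2.22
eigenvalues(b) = [-2.05, -0.29]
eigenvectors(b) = [[-0.86,0.61], [-0.51,-0.79]]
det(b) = 0.59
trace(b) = -2.34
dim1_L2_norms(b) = [1.76, 1.11]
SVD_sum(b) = [[-1.41,  -1.05],[-0.87,  -0.64]] + [[-0.09, 0.12], [0.15, -0.20]]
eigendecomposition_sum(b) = [[-1.41,-1.08],[-0.84,-0.64]] + [[-0.09, 0.15],[0.12, -0.2]]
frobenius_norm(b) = 2.08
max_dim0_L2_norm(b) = 1.66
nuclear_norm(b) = 2.35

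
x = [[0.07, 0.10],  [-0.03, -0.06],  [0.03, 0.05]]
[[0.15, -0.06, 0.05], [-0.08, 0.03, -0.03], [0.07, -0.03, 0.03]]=x @ [[0.9, -0.51, -0.28], [0.87, -0.21, 0.68]]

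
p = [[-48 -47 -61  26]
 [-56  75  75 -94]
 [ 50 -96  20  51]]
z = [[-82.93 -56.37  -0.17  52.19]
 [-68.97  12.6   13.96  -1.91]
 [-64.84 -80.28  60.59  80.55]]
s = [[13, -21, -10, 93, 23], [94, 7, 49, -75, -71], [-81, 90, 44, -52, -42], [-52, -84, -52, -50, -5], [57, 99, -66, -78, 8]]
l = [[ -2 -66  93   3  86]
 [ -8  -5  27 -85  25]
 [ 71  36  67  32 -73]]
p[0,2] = -61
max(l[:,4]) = 86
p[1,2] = 75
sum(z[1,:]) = -44.31999999999999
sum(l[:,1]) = -35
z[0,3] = 52.19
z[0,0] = -82.93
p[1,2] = 75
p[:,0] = [-48, -56, 50]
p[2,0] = 50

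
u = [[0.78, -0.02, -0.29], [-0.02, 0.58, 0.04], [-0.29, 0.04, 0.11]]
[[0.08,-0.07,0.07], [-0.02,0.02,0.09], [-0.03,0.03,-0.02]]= u @ [[0.07,-0.04,0.10], [-0.03,0.02,0.15], [-0.10,0.12,0.01]]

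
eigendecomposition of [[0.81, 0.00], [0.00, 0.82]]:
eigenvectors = [[1.00, 0.00], [0.0, 1.00]]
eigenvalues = [0.81, 0.82]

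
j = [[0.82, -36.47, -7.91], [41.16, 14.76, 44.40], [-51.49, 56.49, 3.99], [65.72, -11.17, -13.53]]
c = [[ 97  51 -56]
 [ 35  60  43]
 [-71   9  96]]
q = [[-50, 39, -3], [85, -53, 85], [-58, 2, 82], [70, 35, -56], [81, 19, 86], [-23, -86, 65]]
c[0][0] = 97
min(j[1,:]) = 14.76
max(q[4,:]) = 86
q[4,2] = 86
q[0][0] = -50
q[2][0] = -58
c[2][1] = 9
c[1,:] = [35, 60, 43]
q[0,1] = 39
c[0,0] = 97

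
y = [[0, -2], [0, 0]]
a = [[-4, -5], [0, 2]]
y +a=[[-4, -7], [0, 2]]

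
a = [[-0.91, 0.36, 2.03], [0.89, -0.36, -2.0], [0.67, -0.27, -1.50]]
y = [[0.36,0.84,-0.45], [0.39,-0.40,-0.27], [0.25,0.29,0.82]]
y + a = [[-0.55, 1.20, 1.58], [1.28, -0.76, -2.27], [0.92, 0.02, -0.68]]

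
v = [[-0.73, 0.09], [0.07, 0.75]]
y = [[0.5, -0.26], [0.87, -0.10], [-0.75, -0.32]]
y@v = [[-0.38,-0.15], [-0.64,0.00], [0.53,-0.31]]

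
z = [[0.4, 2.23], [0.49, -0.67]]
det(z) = -1.361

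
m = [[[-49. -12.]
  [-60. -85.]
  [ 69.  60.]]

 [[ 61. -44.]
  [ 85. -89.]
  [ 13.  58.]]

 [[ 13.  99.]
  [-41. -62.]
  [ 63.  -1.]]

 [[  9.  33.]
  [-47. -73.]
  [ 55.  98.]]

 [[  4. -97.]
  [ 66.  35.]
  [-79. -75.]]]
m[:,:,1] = [[-12.0, -85.0, 60.0], [-44.0, -89.0, 58.0], [99.0, -62.0, -1.0], [33.0, -73.0, 98.0], [-97.0, 35.0, -75.0]]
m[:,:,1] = [[-12.0, -85.0, 60.0], [-44.0, -89.0, 58.0], [99.0, -62.0, -1.0], [33.0, -73.0, 98.0], [-97.0, 35.0, -75.0]]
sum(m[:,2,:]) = 261.0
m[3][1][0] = -47.0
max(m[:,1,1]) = 35.0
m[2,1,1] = -62.0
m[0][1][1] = -85.0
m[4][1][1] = 35.0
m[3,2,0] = 55.0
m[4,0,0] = 4.0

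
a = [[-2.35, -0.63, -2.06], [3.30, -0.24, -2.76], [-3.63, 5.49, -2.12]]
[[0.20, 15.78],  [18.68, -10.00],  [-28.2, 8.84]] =a @ [[3.23,-4.63],[-3.99,-2.12],[-2.56,-1.73]]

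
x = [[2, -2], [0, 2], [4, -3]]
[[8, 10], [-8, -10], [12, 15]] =x @ [[0, 0], [-4, -5]]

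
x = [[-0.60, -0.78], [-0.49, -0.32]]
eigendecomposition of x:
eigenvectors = [[-0.84,0.71], [-0.53,-0.7]]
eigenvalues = [-1.09, 0.17]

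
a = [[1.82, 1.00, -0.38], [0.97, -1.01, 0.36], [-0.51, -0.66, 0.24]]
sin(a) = [[0.60, 0.51, -0.19], [0.55, -0.87, 0.31], [-0.11, -0.42, 0.15]]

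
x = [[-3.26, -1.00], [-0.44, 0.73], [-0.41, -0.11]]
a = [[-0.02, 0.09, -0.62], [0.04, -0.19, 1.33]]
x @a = [[0.03, -0.1, 0.69], [0.04, -0.18, 1.24], [0.00, -0.02, 0.11]]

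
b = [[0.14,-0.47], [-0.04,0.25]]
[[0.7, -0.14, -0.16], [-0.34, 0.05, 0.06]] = b @ [[0.77,-0.56,-0.71], [-1.25,0.13,0.12]]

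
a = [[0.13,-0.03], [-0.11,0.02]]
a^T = [[0.13, -0.11], [-0.03, 0.02]]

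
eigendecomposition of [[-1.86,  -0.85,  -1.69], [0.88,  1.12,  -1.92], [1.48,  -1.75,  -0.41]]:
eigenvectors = [[(-0.72+0j),-0.72-0.00j,-0.04+0.00j], [0.01+0.39j,(0.01-0.39j),-0.85+0.00j], [(0.05+0.57j),0.05-0.57j,0.52+0.00j]]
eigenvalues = [(-1.74+1.79j), (-1.74-1.79j), (2.34+0j)]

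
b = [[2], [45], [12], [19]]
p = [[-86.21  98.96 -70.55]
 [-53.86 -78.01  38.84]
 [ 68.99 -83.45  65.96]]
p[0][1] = 98.96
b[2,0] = 12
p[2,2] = 65.96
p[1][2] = 38.84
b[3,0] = 19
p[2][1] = -83.45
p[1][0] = -53.86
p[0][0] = -86.21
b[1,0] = 45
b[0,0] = 2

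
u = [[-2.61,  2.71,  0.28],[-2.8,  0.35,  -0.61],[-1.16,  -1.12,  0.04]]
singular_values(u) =[4.48, 2.21, 0.5]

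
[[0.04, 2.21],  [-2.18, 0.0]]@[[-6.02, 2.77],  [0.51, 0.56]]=[[0.89, 1.35], [13.12, -6.04]]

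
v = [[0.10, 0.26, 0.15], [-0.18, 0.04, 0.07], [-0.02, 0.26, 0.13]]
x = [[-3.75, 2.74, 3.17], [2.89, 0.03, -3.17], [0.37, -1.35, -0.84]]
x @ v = [[-0.93, -0.04, 0.04], [0.35, -0.07, 0.02], [0.3, -0.18, -0.15]]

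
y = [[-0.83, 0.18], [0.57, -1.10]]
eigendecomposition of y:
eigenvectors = [[0.65, -0.35], [0.76, 0.94]]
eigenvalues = [-0.62, -1.31]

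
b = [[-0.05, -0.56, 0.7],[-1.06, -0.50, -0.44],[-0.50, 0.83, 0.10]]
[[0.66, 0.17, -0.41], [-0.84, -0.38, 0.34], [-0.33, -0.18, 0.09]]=b @ [[0.53, 0.3, -0.14], [-0.18, -0.06, 0.09], [0.83, 0.22, -0.53]]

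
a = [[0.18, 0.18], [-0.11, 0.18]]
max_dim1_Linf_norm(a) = 0.18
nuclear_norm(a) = 0.46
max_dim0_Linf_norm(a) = 0.18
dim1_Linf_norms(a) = [0.18, 0.18]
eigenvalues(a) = [(0.18+0.14j), (0.18-0.14j)]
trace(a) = 0.36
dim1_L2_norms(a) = [0.25, 0.21]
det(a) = 0.05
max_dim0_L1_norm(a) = 0.36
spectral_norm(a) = 0.27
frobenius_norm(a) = 0.33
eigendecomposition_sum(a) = [[(0.09+0.07j), (0.09-0.12j)],[-0.06+0.07j, (0.09+0.07j)]] + [[(0.09-0.07j), (0.09+0.12j)],[(-0.06-0.07j), 0.09-0.07j]]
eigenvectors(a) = [[(0.79+0j), (0.79-0j)], [0.62j, -0.62j]]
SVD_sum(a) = [[0.1, 0.22], [0.05, 0.1]] + [[0.08, -0.04], [-0.16, 0.08]]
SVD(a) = [[0.9, 0.43], [0.43, -0.90]] @ diag([0.2661384866265244, 0.1961384866265244]) @ [[0.43, 0.90], [0.9, -0.43]]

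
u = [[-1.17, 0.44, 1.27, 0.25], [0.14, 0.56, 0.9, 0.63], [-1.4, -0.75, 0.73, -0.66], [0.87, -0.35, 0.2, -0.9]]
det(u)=1.046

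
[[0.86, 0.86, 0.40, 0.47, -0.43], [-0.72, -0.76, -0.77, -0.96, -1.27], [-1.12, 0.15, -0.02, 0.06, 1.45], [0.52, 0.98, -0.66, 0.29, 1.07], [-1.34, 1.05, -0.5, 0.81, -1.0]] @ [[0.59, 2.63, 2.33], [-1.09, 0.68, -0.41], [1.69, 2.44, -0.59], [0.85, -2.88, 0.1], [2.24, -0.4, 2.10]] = [[-0.32, 2.64, 0.56],[-4.56, -1.02, -3.67],[2.44, -3.65, 0.39],[0.77, -0.84, 3.48],[-4.33, -5.96, -5.28]]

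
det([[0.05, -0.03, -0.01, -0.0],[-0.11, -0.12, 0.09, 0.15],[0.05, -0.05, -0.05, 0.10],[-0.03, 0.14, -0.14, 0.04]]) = -0.000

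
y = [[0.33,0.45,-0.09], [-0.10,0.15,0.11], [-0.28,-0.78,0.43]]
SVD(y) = [[-0.5, 0.1, -0.86],[-0.04, 0.99, 0.15],[0.86, 0.11, -0.49]] @ diag([1.073907997353253, 0.20625302690745612, 0.19995324981664814]) @ [[-0.38,-0.84,0.38], [-0.46,0.53,0.71], [-0.80,0.09,-0.59]]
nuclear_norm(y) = 1.48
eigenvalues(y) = [(0.2+0j), (0.35+0.3j), (0.35-0.3j)]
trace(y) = 0.91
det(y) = 0.04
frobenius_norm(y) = 1.11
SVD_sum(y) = [[0.20,0.45,-0.21],[0.02,0.04,-0.02],[-0.35,-0.78,0.36]] + [[-0.01, 0.01, 0.02], [-0.09, 0.11, 0.15], [-0.01, 0.01, 0.02]] + [[0.14, -0.02, 0.1],[-0.02, 0.0, -0.02],[0.08, -0.01, 0.06]]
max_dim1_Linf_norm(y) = 0.78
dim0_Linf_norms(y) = [0.33, 0.78, 0.43]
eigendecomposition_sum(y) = [[(0.13+0j),-0.06+0.00j,(0.08-0j)], [(-0.01-0j),0.01+0.00j,(-0.01+0j)], [(0.11+0j),(-0.05+0j),(0.07-0j)]] + [[0.10+0.01j, 0.25-0.19j, -0.08-0.04j],[(-0.04+0.07j), (0.07+0.26j), (0.06-0.05j)],[(-0.2+0.03j), (-0.37+0.51j), (0.18+0.03j)]] + [[0.10-0.01j, (0.25+0.19j), -0.08+0.04j],  [-0.04-0.07j, 0.07-0.26j, (0.06+0.05j)],  [(-0.2-0.03j), -0.37-0.51j, 0.18-0.03j]]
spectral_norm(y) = 1.07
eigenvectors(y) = [[0.76+0.00j, 0.41+0.12j, (0.41-0.12j)], [-0.08+0.00j, -0.23+0.28j, (-0.23-0.28j)], [0.65+0.00j, (-0.83+0j), -0.83-0.00j]]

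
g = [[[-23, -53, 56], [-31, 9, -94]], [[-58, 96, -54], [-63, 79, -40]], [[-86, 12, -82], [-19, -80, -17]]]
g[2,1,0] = -19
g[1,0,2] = -54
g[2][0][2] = -82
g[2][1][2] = -17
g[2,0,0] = -86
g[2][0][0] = -86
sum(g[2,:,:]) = -272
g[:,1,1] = [9, 79, -80]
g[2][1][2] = -17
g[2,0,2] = -82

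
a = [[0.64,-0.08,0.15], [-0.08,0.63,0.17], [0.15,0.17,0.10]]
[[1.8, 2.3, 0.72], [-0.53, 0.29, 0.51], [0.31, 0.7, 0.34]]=a @ [[3.35,4.3,1.54],[0.17,1.6,1.30],[-2.18,-2.18,-1.10]]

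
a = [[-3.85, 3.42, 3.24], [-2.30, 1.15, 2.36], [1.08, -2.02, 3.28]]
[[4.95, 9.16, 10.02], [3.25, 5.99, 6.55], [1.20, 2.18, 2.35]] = a@[[-0.80, -1.48, -1.62], [-0.03, -0.05, -0.05], [0.61, 1.12, 1.22]]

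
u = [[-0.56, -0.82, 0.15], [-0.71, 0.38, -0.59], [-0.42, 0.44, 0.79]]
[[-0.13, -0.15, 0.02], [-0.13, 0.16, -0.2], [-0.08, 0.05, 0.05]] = u @ [[0.20,-0.05,0.11], [0.02,0.20,-0.07], [-0.01,-0.08,0.16]]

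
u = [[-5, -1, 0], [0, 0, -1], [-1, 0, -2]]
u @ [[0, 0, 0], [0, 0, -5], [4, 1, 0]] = [[0, 0, 5], [-4, -1, 0], [-8, -2, 0]]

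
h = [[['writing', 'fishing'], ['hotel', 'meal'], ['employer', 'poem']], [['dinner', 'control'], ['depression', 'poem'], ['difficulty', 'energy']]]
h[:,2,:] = [['employer', 'poem'], ['difficulty', 'energy']]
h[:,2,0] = ['employer', 'difficulty']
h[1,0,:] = ['dinner', 'control']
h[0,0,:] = ['writing', 'fishing']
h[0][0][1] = 'fishing'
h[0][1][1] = 'meal'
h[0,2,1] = 'poem'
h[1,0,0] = 'dinner'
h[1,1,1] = 'poem'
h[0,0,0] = 'writing'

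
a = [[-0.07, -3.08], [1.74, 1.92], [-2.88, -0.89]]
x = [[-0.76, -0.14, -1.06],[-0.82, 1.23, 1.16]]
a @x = [[2.58, -3.78, -3.50], [-2.90, 2.12, 0.38], [2.92, -0.69, 2.02]]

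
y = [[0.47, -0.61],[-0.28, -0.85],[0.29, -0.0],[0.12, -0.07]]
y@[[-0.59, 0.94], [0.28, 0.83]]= [[-0.45, -0.06], [-0.07, -0.97], [-0.17, 0.27], [-0.09, 0.05]]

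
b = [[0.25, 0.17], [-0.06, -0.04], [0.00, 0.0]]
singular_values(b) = [0.31, 0.0]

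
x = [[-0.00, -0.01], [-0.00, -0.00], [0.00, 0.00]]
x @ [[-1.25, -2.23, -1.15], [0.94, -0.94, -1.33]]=[[-0.01, 0.01, 0.01],[0.0, 0.00, 0.0],[0.0, 0.00, 0.00]]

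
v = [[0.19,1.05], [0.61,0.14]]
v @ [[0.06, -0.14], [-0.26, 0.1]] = [[-0.26, 0.08], [0.0, -0.07]]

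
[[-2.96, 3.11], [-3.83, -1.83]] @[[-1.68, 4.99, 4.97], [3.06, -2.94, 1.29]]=[[14.49,-23.91,-10.70], [0.83,-13.73,-21.40]]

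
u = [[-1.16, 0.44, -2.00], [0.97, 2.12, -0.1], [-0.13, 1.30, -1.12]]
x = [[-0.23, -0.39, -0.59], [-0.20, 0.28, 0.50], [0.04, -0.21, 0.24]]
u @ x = [[0.10, 1.0, 0.42], [-0.65, 0.24, 0.46], [-0.27, 0.65, 0.46]]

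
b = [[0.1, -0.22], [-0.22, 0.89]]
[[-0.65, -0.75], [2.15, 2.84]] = b@ [[-2.69,  -1.09], [1.75,  2.92]]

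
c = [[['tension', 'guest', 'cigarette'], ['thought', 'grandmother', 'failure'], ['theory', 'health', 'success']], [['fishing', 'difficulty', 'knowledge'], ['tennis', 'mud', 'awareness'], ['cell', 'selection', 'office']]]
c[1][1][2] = 'awareness'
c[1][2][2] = 'office'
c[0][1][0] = 'thought'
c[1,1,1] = 'mud'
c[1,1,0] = 'tennis'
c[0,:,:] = [['tension', 'guest', 'cigarette'], ['thought', 'grandmother', 'failure'], ['theory', 'health', 'success']]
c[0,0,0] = 'tension'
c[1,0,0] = 'fishing'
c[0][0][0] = 'tension'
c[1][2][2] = 'office'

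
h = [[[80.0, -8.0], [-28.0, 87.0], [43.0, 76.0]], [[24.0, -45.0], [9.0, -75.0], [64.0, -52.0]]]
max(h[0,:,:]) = 87.0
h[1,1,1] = -75.0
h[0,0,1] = -8.0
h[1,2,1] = -52.0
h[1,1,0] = 9.0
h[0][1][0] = -28.0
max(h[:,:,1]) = 87.0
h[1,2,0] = 64.0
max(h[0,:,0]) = 80.0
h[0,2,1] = 76.0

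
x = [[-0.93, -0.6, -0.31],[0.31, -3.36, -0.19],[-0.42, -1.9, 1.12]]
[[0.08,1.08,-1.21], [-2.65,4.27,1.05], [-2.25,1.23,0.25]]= x @ [[-0.34, -0.04, 1.32], [0.8, -1.22, -0.21], [-0.78, -0.99, 0.36]]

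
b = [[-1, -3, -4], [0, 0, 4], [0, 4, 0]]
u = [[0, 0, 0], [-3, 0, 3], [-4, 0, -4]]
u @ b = [[0, 0, 0], [3, 21, 12], [4, -4, 16]]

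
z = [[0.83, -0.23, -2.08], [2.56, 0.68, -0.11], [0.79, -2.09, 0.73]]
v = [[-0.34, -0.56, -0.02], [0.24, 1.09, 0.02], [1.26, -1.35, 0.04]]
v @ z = [[-1.73,-0.26,0.75], [3.01,0.64,-0.6], [-2.38,-1.29,-2.44]]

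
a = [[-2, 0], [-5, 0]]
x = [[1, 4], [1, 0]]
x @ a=[[-22, 0], [-2, 0]]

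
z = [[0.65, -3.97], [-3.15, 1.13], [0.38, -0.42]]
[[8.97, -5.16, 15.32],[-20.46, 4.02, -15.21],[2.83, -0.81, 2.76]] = z @ [[6.04,-0.86,3.66],  [-1.27,1.16,-3.26]]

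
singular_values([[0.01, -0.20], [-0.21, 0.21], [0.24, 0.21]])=[0.36, 0.32]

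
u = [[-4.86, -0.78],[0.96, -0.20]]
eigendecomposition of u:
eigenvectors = [[-0.98, 0.17], [0.21, -0.99]]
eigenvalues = [-4.69, -0.37]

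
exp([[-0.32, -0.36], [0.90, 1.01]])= [[0.54, -0.52], [1.3, 2.45]]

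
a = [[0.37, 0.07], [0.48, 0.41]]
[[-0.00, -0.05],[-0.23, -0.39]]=a @ [[0.13, 0.06], [-0.71, -1.02]]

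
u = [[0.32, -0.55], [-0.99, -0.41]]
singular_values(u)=[1.08, 0.63]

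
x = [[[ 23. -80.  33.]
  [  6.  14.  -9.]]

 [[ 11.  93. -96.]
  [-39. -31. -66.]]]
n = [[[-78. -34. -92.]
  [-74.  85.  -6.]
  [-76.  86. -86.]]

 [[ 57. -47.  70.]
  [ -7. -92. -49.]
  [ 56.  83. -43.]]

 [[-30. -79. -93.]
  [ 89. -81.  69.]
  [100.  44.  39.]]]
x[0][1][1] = 14.0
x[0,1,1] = 14.0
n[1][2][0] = 56.0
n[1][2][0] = 56.0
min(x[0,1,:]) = -9.0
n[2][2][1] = 44.0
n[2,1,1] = -81.0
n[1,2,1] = 83.0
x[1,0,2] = -96.0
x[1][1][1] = -31.0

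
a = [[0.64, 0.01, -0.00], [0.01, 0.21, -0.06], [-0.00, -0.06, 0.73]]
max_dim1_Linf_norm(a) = 0.73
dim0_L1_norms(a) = [0.65, 0.28, 0.79]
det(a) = 0.10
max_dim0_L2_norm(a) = 0.73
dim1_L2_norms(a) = [0.64, 0.22, 0.73]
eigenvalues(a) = [0.2, 0.64, 0.74]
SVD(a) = [[-0.01, 1.0, -0.02],[-0.11, 0.02, 0.99],[0.99, 0.01, 0.11]] @ diag([0.7368465279170952, 0.6402126269123163, 0.20294084517058852]) @ [[-0.01, -0.11, 0.99], [1.00, 0.02, 0.01], [-0.02, 0.99, 0.11]]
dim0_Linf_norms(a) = [0.64, 0.21, 0.73]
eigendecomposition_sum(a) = [[0.0, -0.00, -0.00],[-0.00, 0.20, 0.02],[-0.0, 0.02, 0.00]] + [[0.64, 0.01, 0.01], [0.01, 0.00, 0.0], [0.01, 0.0, 0.00]] + [[0.0, 0.00, -0.01], [0.00, 0.01, -0.08], [-0.01, -0.08, 0.73]]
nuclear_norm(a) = 1.58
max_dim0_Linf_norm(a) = 0.73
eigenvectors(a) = [[-0.02, -1.0, -0.01], [0.99, -0.02, -0.11], [0.11, -0.01, 0.99]]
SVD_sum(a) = [[0.0, 0.00, -0.01], [0.00, 0.01, -0.08], [-0.01, -0.08, 0.73]] + [[0.64,0.01,0.01], [0.01,0.00,0.00], [0.01,0.0,0.0]] + [[0.00, -0.0, -0.00], [-0.00, 0.20, 0.02], [-0.0, 0.02, 0.00]]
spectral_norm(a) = 0.74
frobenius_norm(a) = 1.00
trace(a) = 1.58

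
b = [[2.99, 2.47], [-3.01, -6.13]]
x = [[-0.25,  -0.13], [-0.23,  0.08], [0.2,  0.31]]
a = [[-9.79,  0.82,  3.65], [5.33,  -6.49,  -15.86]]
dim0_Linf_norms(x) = [0.25, 0.31]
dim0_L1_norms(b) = [6.0, 8.6]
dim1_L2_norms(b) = [3.88, 6.83]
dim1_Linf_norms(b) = [2.99, 6.13]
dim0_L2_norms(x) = [0.39, 0.35]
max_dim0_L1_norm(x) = 0.68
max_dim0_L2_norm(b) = 6.61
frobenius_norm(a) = 20.78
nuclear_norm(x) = 0.71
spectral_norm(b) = 7.73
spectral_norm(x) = 0.46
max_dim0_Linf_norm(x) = 0.31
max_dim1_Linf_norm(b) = 6.13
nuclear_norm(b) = 9.14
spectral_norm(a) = 19.31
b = a @ x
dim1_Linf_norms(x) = [0.25, 0.23, 0.31]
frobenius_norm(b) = 7.85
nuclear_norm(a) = 27.00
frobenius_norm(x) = 0.52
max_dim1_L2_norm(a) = 17.95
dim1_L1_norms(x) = [0.38, 0.31, 0.51]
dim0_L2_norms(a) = [11.15, 6.54, 16.27]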